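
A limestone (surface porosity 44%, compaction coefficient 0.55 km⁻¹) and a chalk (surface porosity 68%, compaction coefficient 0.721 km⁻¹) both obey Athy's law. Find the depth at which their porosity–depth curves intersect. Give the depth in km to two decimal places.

2.55 km

Set n₀ₐ e^(−kₐd) = n₀ᵦ e^(−kᵦd) ⇒ ln(n₀ₐ/n₀ᵦ) = (kₐ − kᵦ)·d
d = ln(0.44/0.68) / (0.55 − 0.721) = -0.4353 / -0.171 = 2.546 km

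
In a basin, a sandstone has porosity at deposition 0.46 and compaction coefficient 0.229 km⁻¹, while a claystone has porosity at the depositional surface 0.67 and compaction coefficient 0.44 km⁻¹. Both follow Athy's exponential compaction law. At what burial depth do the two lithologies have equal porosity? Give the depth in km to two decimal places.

Set φ₀ₐ e^(−βₐZ) = φ₀ᵦ e^(−βᵦZ) ⇒ ln(φ₀ₐ/φ₀ᵦ) = (βₐ − βᵦ)·Z
Z = ln(0.46/0.67) / (0.229 − 0.44) = -0.3761 / -0.211 = 1.782 km

1.78 km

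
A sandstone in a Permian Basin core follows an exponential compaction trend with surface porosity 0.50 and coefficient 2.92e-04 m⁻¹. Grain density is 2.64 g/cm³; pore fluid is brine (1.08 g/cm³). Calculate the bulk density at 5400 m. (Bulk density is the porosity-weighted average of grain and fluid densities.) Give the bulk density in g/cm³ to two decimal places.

Working in km (1 km = 1000 m; c in km⁻¹ = c in m⁻¹ × 1000):
Porosity at depth: phi = 0.5·exp(−0.292×5.4) = 0.5×0.2066 = 0.1033
Bulk density: ρ_b = (1−phi)ρ_g + phi·ρ_f = 0.8967×2.64 + 0.1033×1.08
       = 2.367 + 0.112 = 2.479 g/cm³

2.48 g/cm³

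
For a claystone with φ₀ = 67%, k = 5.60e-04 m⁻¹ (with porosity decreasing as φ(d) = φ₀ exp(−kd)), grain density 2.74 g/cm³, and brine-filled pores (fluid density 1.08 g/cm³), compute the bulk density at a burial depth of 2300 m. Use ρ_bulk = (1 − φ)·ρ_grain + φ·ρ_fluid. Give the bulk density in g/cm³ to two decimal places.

Working in km (1 km = 1000 m; k in km⁻¹ = k in m⁻¹ × 1000):
Porosity at depth: φ = 0.67·exp(−0.56×2.3) = 0.67×0.2758 = 0.1848
Bulk density: ρ_b = (1−φ)ρ_g + φ·ρ_f = 0.8152×2.74 + 0.1848×1.08
       = 2.234 + 0.200 = 2.433 g/cm³

2.43 g/cm³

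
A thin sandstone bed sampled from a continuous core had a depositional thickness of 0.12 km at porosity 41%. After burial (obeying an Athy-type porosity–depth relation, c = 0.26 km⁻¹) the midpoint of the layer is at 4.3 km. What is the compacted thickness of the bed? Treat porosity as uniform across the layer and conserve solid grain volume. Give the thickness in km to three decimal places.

0.082 km

Porosity at 4.3 km: n = 0.41·exp(−0.26×4.3) = 0.1340
Solid-volume conservation: h(1−n) = h₀(1−n₀) ⇒ h = h₀·(1−n₀)/(1−n)
h = 0.12 × (1 − 0.41)/(1 − 0.1340) = 0.12 × 0.6813 = 0.0818 km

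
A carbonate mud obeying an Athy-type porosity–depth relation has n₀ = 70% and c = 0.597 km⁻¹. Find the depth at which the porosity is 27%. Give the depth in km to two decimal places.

Invert Athy's law: d = ln(n₀/n) / c
d = ln(0.7/0.27) / 0.597 = ln(2.593) / 0.597 = 0.9527 / 0.597 = 1.596 km

1.60 km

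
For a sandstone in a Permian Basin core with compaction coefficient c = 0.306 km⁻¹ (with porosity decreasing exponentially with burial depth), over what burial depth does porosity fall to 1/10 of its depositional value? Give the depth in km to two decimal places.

n/n₀ = 1/10 ⇒ exp(−c·Z) = 1/10 ⇒ Z = ln(10) / c
Z = 2.3026 / 0.306 = 7.525 km

7.52 km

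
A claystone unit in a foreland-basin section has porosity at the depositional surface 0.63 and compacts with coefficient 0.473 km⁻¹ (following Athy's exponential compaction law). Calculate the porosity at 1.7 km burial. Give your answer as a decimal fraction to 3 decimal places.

0.282

n = n₀·exp(−c·Z) = 0.63 × exp(−0.473 × 1.7) = 0.63 × exp(−0.8041)
  = 0.63 × 0.4475 = 0.2819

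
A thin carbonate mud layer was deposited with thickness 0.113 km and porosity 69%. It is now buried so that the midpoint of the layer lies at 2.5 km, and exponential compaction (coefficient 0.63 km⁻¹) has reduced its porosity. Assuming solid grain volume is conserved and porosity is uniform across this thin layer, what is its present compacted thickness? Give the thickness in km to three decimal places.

Porosity at 2.5 km: phi = 0.69·exp(−0.63×2.5) = 0.1428
Solid-volume conservation: h(1−phi) = h₀(1−phi₀) ⇒ h = h₀·(1−phi₀)/(1−phi)
h = 0.113 × (1 − 0.69)/(1 − 0.1428) = 0.113 × 0.3617 = 0.0409 km

0.041 km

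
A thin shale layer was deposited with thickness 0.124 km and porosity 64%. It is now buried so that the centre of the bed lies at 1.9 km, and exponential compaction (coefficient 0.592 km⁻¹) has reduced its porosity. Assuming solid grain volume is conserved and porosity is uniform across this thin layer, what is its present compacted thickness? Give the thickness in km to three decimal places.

Porosity at 1.9 km: phi = 0.64·exp(−0.592×1.9) = 0.2078
Solid-volume conservation: h(1−phi) = h₀(1−phi₀) ⇒ h = h₀·(1−phi₀)/(1−phi)
h = 0.124 × (1 − 0.64)/(1 − 0.2078) = 0.124 × 0.4544 = 0.0564 km

0.056 km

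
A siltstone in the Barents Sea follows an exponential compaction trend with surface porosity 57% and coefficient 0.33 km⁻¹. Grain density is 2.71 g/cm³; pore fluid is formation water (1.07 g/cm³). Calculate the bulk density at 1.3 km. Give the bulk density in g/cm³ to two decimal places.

Porosity at depth: φ = 0.57·exp(−0.33×1.3) = 0.57×0.6512 = 0.3712
Bulk density: ρ_b = (1−φ)ρ_g + φ·ρ_f = 0.6288×2.71 + 0.3712×1.07
       = 1.704 + 0.397 = 2.101 g/cm³

2.10 g/cm³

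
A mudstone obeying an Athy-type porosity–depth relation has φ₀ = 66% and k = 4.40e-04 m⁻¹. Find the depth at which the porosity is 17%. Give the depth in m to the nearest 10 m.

Working in km (1 km = 1000 m; k in km⁻¹ = k in m⁻¹ × 1000):
Invert Athy's law: z = ln(φ₀/φ) / k
z = ln(0.66/0.17) / 0.44 = ln(3.882) / 0.44 = 1.3564 / 0.44 = 3.083 km

3080 m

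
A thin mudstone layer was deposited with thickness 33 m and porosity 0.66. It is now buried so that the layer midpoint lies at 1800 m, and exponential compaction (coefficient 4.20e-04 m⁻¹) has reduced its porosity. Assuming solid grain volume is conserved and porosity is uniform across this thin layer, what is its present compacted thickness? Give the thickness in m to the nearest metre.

16 m

Working in km (1 km = 1000 m; β in km⁻¹ = β in m⁻¹ × 1000):
Porosity at 1.8 km: phi = 0.66·exp(−0.42×1.8) = 0.3099
Solid-volume conservation: h(1−phi) = h₀(1−phi₀) ⇒ h = h₀·(1−phi₀)/(1−phi)
h = 0.033 × (1 − 0.66)/(1 − 0.3099) = 0.033 × 0.4927 = 0.0163 km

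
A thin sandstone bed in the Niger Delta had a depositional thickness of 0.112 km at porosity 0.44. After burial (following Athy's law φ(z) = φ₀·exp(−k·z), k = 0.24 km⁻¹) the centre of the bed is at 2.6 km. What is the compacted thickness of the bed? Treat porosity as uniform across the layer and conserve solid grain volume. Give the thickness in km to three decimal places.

Porosity at 2.6 km: φ = 0.44·exp(−0.24×2.6) = 0.2358
Solid-volume conservation: h(1−φ) = h₀(1−φ₀) ⇒ h = h₀·(1−φ₀)/(1−φ)
h = 0.112 × (1 − 0.44)/(1 − 0.2358) = 0.112 × 0.7327 = 0.0821 km

0.082 km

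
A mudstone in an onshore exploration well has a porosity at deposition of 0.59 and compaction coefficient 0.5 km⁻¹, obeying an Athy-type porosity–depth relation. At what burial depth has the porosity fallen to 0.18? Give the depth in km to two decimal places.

2.37 km

Invert Athy's law: z = ln(φ₀/φ) / c
z = ln(0.59/0.18) / 0.5 = ln(3.278) / 0.5 = 1.1872 / 0.5 = 2.374 km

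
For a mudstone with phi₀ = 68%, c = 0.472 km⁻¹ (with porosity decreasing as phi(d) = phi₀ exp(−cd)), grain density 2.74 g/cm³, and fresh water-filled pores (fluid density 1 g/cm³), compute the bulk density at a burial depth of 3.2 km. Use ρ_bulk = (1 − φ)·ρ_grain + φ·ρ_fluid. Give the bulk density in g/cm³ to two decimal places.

Porosity at depth: phi = 0.68·exp(−0.472×3.2) = 0.68×0.2208 = 0.1502
Bulk density: ρ_b = (1−phi)ρ_g + phi·ρ_f = 0.8498×2.74 + 0.1502×1
       = 2.329 + 0.150 = 2.479 g/cm³

2.48 g/cm³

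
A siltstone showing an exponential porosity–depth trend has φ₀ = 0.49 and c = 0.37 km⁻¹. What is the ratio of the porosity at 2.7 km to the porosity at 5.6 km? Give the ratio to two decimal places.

2.92

φ(Z₁)/φ(Z₂) = e^(−c·Z₁)/e^(−c·Z₂) = e^{c(Z₂−Z₁)}
= exp(0.37 × 2.9) = exp(1.073) = 2.9241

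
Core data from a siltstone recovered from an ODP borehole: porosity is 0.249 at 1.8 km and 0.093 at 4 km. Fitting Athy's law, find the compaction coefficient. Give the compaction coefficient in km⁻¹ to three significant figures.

0.448 km⁻¹

Athy: phi(Z) = phi₀ e^(−cZ) ⇒ phi₁/phi₂ = e^{c(Z₂−Z₁)} ⇒ c = ln(phi₁/phi₂)/(Z₂−Z₁)
c = ln(0.249/0.093) / (4 − 1.8) = ln(2.677) / 2.2 = 0.9849 / 2.2 = 0.4477 km⁻¹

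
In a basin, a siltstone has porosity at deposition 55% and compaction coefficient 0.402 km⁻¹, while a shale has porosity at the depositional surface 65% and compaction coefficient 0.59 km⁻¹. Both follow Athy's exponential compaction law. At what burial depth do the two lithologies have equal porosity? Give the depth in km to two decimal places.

Set phi₀ₐ e^(−βₐZ) = phi₀ᵦ e^(−βᵦZ) ⇒ ln(phi₀ₐ/phi₀ᵦ) = (βₐ − βᵦ)·Z
Z = ln(0.55/0.65) / (0.402 − 0.59) = -0.1671 / -0.188 = 0.889 km

0.89 km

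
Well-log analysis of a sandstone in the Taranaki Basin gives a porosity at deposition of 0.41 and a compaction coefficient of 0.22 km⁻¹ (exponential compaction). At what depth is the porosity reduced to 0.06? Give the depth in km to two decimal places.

8.74 km

Invert Athy's law: d = ln(phi₀/phi) / c
d = ln(0.41/0.06) / 0.22 = ln(6.833) / 0.22 = 1.9218 / 0.22 = 8.736 km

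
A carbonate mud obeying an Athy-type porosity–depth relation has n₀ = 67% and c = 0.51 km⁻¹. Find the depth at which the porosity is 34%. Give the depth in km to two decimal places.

1.33 km

Invert Athy's law: Z = ln(n₀/n) / c
Z = ln(0.67/0.34) / 0.51 = ln(1.971) / 0.51 = 0.6783 / 0.51 = 1.330 km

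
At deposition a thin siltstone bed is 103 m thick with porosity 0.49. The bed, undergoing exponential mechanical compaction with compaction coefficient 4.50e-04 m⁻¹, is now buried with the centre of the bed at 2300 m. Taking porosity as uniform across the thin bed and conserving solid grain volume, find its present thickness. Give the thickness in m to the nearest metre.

64 m

Working in km (1 km = 1000 m; k in km⁻¹ = k in m⁻¹ × 1000):
Porosity at 2.3 km: phi = 0.49·exp(−0.45×2.3) = 0.1741
Solid-volume conservation: h(1−phi) = h₀(1−phi₀) ⇒ h = h₀·(1−phi₀)/(1−phi)
h = 0.103 × (1 − 0.49)/(1 − 0.1741) = 0.103 × 0.6175 = 0.0636 km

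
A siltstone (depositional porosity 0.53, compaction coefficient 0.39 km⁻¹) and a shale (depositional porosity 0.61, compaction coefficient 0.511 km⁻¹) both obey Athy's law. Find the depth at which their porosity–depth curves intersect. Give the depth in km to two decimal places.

Set φ₀ₐ e^(−kₐZ) = φ₀ᵦ e^(−kᵦZ) ⇒ ln(φ₀ₐ/φ₀ᵦ) = (kₐ − kᵦ)·Z
Z = ln(0.53/0.61) / (0.39 − 0.511) = -0.1406 / -0.121 = 1.162 km

1.16 km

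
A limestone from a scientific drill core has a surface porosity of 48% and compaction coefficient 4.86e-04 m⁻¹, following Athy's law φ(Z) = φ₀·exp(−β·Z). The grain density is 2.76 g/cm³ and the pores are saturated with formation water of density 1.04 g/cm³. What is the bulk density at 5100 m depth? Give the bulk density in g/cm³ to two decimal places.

Working in km (1 km = 1000 m; β in km⁻¹ = β in m⁻¹ × 1000):
Porosity at depth: φ = 0.48·exp(−0.486×5.1) = 0.48×0.0839 = 0.0403
Bulk density: ρ_b = (1−φ)ρ_g + φ·ρ_f = 0.9597×2.76 + 0.0403×1.04
       = 2.649 + 0.042 = 2.691 g/cm³

2.69 g/cm³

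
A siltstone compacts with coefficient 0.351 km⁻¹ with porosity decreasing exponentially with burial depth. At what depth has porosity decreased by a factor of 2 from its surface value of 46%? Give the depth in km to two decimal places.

phi/phi₀ = 1/2 ⇒ exp(−β·d) = 1/2 ⇒ d = ln(2) / β
d = 0.6931 / 0.351 = 1.975 km

1.97 km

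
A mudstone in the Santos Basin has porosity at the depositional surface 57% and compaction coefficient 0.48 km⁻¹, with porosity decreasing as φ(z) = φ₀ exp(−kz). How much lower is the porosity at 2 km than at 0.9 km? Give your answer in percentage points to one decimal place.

15.2 percentage points

φ(0.9) = 0.57·e^(−0.48×0.9) = 0.3700
φ(2) = 0.57·e^(−0.48×2) = 0.2182
Δφ = 0.3700 − 0.2182 = 0.1518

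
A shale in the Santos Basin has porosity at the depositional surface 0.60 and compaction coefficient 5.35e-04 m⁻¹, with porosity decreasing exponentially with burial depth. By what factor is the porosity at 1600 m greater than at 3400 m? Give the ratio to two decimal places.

2.62

Working in km (1 km = 1000 m; k in km⁻¹ = k in m⁻¹ × 1000):
n(d₁)/n(d₂) = e^(−k·d₁)/e^(−k·d₂) = e^{k(d₂−d₁)}
= exp(0.535 × 1.8) = exp(0.963) = 2.6195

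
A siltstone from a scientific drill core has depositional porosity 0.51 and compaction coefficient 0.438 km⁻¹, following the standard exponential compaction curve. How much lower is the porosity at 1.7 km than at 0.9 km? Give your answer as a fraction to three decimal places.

phi(0.9) = 0.51·e^(−0.438×0.9) = 0.3439
phi(1.7) = 0.51·e^(−0.438×1.7) = 0.2422
Δphi = 0.3439 − 0.2422 = 0.1016

0.102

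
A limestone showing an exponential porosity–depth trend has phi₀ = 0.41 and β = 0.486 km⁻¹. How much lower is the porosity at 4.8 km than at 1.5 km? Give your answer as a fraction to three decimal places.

0.158

phi(1.5) = 0.41·e^(−0.486×1.5) = 0.1978
phi(4.8) = 0.41·e^(−0.486×4.8) = 0.0398
Δphi = 0.1978 − 0.0398 = 0.1580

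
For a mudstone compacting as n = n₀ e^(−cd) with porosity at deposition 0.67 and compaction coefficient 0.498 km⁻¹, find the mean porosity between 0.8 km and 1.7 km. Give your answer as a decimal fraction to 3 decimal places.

⟨n⟩ = (1/(d₂−d₁)) ∫ n₀ e^(−cd) dd = n₀·(e^(−c·d₁) − e^(−c·d₂)) / (c·(d₂−d₁))
e^(−0.498×0.8) = 0.6714; e^(−0.498×1.7) = 0.4289
⟨n⟩ = 0.67 × (0.6714 − 0.4289) / (0.498 × 0.9) = 0.67 × 0.5411 = 0.3625

0.363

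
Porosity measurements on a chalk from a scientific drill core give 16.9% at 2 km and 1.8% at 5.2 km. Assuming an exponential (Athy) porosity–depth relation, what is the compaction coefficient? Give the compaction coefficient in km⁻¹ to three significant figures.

Athy: n(Z) = n₀ e^(−cZ) ⇒ n₁/n₂ = e^{c(Z₂−Z₁)} ⇒ c = ln(n₁/n₂)/(Z₂−Z₁)
c = ln(0.169/0.018) / (5.2 − 2) = ln(9.389) / 3.2 = 2.2395 / 3.2 = 0.6999 km⁻¹

0.700 km⁻¹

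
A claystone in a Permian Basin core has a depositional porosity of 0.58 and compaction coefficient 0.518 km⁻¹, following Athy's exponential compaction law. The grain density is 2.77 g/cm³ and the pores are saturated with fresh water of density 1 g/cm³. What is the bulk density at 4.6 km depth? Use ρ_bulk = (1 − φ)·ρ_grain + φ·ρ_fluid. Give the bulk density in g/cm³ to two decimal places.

2.68 g/cm³

Porosity at depth: phi = 0.58·exp(−0.518×4.6) = 0.58×0.0923 = 0.0535
Bulk density: ρ_b = (1−phi)ρ_g + phi·ρ_f = 0.9465×2.77 + 0.0535×1
       = 2.622 + 0.054 = 2.675 g/cm³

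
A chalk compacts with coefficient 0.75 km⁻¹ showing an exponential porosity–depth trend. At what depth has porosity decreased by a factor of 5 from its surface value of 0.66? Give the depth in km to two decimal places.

2.15 km

φ/φ₀ = 1/5 ⇒ exp(−k·z) = 1/5 ⇒ z = ln(5) / k
z = 1.6094 / 0.75 = 2.146 km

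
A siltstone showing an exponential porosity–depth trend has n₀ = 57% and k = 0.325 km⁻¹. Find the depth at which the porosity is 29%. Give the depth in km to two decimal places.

Invert Athy's law: d = ln(n₀/n) / k
d = ln(0.57/0.29) / 0.325 = ln(1.966) / 0.325 = 0.6758 / 0.325 = 2.079 km

2.08 km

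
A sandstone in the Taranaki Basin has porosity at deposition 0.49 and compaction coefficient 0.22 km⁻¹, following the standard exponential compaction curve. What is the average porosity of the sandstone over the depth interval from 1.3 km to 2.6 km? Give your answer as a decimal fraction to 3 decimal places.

0.320

⟨n⟩ = (1/(z₂−z₁)) ∫ n₀ e^(−cz) dz = n₀·(e^(−c·z₁) − e^(−c·z₂)) / (c·(z₂−z₁))
e^(−0.22×1.3) = 0.7513; e^(−0.22×2.6) = 0.5644
⟨n⟩ = 0.49 × (0.7513 − 0.5644) / (0.22 × 1.3) = 0.49 × 0.6534 = 0.3202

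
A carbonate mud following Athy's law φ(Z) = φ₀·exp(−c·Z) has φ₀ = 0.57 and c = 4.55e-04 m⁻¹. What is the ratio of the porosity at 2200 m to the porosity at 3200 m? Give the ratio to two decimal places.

Working in km (1 km = 1000 m; c in km⁻¹ = c in m⁻¹ × 1000):
φ(Z₁)/φ(Z₂) = e^(−c·Z₁)/e^(−c·Z₂) = e^{c(Z₂−Z₁)}
= exp(0.455 × 1) = exp(0.455) = 1.5762

1.58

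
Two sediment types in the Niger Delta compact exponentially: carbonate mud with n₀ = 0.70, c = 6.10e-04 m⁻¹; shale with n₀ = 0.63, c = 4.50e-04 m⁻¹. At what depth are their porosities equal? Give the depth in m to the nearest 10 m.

Working in km (1 km = 1000 m; c in km⁻¹ = c in m⁻¹ × 1000):
Set n₀ₐ e^(−cₐd) = n₀ᵦ e^(−cᵦd) ⇒ ln(n₀ₐ/n₀ᵦ) = (cₐ − cᵦ)·d
d = ln(0.7/0.63) / (0.61 − 0.45) = 0.1054 / 0.16 = 0.659 km

660 m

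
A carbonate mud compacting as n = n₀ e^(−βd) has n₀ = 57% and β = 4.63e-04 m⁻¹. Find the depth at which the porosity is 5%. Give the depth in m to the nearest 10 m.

5260 m

Working in km (1 km = 1000 m; β in km⁻¹ = β in m⁻¹ × 1000):
Invert Athy's law: d = ln(n₀/n) / β
d = ln(0.57/0.05) / 0.463 = ln(11.4) / 0.463 = 2.4336 / 0.463 = 5.256 km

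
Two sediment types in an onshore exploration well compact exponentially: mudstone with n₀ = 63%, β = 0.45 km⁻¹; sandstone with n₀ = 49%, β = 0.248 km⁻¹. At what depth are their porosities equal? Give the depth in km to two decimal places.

1.24 km

Set n₀ₐ e^(−βₐd) = n₀ᵦ e^(−βᵦd) ⇒ ln(n₀ₐ/n₀ᵦ) = (βₐ − βᵦ)·d
d = ln(0.63/0.49) / (0.45 − 0.248) = 0.2513 / 0.202 = 1.244 km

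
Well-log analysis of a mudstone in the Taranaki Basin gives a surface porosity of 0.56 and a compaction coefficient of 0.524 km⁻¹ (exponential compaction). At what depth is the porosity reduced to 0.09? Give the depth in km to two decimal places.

3.49 km

Invert Athy's law: d = ln(n₀/n) / c
d = ln(0.56/0.09) / 0.524 = ln(6.222) / 0.524 = 1.8281 / 0.524 = 3.489 km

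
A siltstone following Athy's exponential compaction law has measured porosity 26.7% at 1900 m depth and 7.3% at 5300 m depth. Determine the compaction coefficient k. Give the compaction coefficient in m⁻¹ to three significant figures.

Working in km (1 km = 1000 m; k in km⁻¹ = k in m⁻¹ × 1000):
Athy: n(d) = n₀ e^(−kd) ⇒ n₁/n₂ = e^{k(d₂−d₁)} ⇒ k = ln(n₁/n₂)/(d₂−d₁)
k = ln(0.267/0.073) / (5.3 − 1.9) = ln(3.658) / 3.4 = 1.2968 / 3.4 = 0.3814 km⁻¹

0.000381 m⁻¹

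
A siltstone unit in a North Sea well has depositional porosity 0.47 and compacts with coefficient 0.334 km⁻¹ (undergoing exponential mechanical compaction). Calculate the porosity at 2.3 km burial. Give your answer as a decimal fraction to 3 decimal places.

0.218

n = n₀·exp(−k·Z) = 0.47 × exp(−0.334 × 2.3) = 0.47 × exp(−0.7682)
  = 0.47 × 0.4638 = 0.2180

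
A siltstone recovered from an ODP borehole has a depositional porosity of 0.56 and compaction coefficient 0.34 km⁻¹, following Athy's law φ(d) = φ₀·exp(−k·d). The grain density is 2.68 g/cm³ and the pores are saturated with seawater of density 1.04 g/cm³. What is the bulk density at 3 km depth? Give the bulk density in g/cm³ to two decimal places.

2.35 g/cm³

Porosity at depth: φ = 0.56·exp(−0.34×3) = 0.56×0.3606 = 0.2019
Bulk density: ρ_b = (1−φ)ρ_g + φ·ρ_f = 0.7981×2.68 + 0.2019×1.04
       = 2.139 + 0.210 = 2.349 g/cm³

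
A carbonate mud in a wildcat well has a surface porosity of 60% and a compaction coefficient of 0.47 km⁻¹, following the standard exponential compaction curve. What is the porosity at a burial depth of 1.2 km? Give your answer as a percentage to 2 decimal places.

34.14%

phi = phi₀·exp(−β·d) = 0.6 × exp(−0.47 × 1.2) = 0.6 × exp(−0.564)
  = 0.6 × 0.5689 = 0.3414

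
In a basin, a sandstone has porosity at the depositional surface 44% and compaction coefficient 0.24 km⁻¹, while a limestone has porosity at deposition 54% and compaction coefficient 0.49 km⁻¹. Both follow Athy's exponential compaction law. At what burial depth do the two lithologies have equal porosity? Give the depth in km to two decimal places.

0.82 km

Set n₀ₐ e^(−βₐZ) = n₀ᵦ e^(−βᵦZ) ⇒ ln(n₀ₐ/n₀ᵦ) = (βₐ − βᵦ)·Z
Z = ln(0.44/0.54) / (0.24 − 0.49) = -0.2048 / -0.25 = 0.819 km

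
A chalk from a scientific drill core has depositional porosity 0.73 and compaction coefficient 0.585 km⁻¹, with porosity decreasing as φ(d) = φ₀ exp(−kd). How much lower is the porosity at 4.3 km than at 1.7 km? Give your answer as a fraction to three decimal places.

0.211

φ(1.7) = 0.73·e^(−0.585×1.7) = 0.2700
φ(4.3) = 0.73·e^(−0.585×4.3) = 0.0590
Δφ = 0.2700 − 0.0590 = 0.2110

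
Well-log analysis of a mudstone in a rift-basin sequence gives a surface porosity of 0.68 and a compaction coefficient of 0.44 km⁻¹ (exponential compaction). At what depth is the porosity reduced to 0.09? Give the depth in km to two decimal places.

Invert Athy's law: z = ln(phi₀/phi) / c
z = ln(0.68/0.09) / 0.44 = ln(7.556) / 0.44 = 2.0223 / 0.44 = 4.596 km

4.60 km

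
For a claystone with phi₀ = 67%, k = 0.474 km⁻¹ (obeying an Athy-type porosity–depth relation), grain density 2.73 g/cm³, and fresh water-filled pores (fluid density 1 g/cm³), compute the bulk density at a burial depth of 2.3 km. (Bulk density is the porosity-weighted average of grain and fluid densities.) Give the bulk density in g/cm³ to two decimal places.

2.34 g/cm³

Porosity at depth: phi = 0.67·exp(−0.474×2.3) = 0.67×0.3361 = 0.2252
Bulk density: ρ_b = (1−phi)ρ_g + phi·ρ_f = 0.7748×2.73 + 0.2252×1
       = 2.115 + 0.225 = 2.340 g/cm³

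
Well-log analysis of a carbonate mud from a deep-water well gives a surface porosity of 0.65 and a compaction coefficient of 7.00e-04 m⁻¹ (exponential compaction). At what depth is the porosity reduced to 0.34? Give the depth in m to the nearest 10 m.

930 m

Working in km (1 km = 1000 m; c in km⁻¹ = c in m⁻¹ × 1000):
Invert Athy's law: Z = ln(φ₀/φ) / c
Z = ln(0.65/0.34) / 0.7 = ln(1.912) / 0.7 = 0.6480 / 0.7 = 0.926 km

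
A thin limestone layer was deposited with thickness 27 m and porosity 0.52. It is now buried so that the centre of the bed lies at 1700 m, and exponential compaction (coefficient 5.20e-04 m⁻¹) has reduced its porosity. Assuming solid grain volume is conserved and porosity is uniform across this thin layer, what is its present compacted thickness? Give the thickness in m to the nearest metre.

Working in km (1 km = 1000 m; c in km⁻¹ = c in m⁻¹ × 1000):
Porosity at 1.7 km: n = 0.52·exp(−0.52×1.7) = 0.2148
Solid-volume conservation: h(1−n) = h₀(1−n₀) ⇒ h = h₀·(1−n₀)/(1−n)
h = 0.027 × (1 − 0.52)/(1 − 0.2148) = 0.027 × 0.6113 = 0.0165 km

17 m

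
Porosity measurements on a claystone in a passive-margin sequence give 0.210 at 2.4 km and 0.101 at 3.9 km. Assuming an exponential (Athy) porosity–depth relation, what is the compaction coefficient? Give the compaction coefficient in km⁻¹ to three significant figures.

0.488 km⁻¹

Athy: phi(d) = phi₀ e^(−βd) ⇒ phi₁/phi₂ = e^{β(d₂−d₁)} ⇒ β = ln(phi₁/phi₂)/(d₂−d₁)
β = ln(0.21/0.101) / (3.9 − 2.4) = ln(2.079) / 1.5 = 0.7320 / 1.5 = 0.488 km⁻¹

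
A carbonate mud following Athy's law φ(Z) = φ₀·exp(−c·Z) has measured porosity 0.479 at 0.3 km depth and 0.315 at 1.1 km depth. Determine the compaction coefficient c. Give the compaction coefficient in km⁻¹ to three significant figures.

Athy: φ(Z) = φ₀ e^(−cZ) ⇒ φ₁/φ₂ = e^{c(Z₂−Z₁)} ⇒ c = ln(φ₁/φ₂)/(Z₂−Z₁)
c = ln(0.479/0.315) / (1.1 − 0.3) = ln(1.521) / 0.8 = 0.4191 / 0.8 = 0.5239 km⁻¹

0.524 km⁻¹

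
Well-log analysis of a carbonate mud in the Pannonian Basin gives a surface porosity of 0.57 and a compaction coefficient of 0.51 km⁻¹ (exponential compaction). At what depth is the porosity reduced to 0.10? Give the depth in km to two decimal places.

Invert Athy's law: z = ln(phi₀/phi) / β
z = ln(0.57/0.1) / 0.51 = ln(5.7) / 0.51 = 1.7405 / 0.51 = 3.413 km

3.41 km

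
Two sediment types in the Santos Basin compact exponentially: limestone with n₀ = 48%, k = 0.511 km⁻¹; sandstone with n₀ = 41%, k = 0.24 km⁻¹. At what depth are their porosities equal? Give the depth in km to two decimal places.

Set n₀ₐ e^(−kₐd) = n₀ᵦ e^(−kᵦd) ⇒ ln(n₀ₐ/n₀ᵦ) = (kₐ − kᵦ)·d
d = ln(0.48/0.41) / (0.511 − 0.24) = 0.1576 / 0.271 = 0.582 km

0.58 km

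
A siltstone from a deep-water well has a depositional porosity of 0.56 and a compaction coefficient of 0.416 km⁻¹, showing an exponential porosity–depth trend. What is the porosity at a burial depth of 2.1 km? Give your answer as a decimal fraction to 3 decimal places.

0.234

n = n₀·exp(−β·d) = 0.56 × exp(−0.416 × 2.1) = 0.56 × exp(−0.8736)
  = 0.56 × 0.4174 = 0.2338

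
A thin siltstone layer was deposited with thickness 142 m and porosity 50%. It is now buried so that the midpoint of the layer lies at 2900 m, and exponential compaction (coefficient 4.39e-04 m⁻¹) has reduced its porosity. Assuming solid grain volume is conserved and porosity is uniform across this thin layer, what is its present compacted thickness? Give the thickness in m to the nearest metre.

83 m

Working in km (1 km = 1000 m; k in km⁻¹ = k in m⁻¹ × 1000):
Porosity at 2.9 km: phi = 0.5·exp(−0.439×2.9) = 0.1400
Solid-volume conservation: h(1−phi) = h₀(1−phi₀) ⇒ h = h₀·(1−phi₀)/(1−phi)
h = 0.142 × (1 − 0.5)/(1 − 0.1400) = 0.142 × 0.5814 = 0.0826 km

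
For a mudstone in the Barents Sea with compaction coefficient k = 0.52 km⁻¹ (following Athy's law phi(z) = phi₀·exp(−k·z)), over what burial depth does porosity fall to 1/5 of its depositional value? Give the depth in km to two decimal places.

3.10 km

phi/phi₀ = 1/5 ⇒ exp(−k·z) = 1/5 ⇒ z = ln(5) / k
z = 1.6094 / 0.52 = 3.095 km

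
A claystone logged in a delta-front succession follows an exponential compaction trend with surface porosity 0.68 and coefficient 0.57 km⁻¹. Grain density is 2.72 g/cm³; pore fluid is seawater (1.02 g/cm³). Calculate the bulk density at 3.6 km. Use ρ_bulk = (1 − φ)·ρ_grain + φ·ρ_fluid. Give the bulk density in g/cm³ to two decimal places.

Porosity at depth: φ = 0.68·exp(−0.57×3.6) = 0.68×0.1285 = 0.0874
Bulk density: ρ_b = (1−φ)ρ_g + φ·ρ_f = 0.9126×2.72 + 0.0874×1.02
       = 2.482 + 0.089 = 2.571 g/cm³

2.57 g/cm³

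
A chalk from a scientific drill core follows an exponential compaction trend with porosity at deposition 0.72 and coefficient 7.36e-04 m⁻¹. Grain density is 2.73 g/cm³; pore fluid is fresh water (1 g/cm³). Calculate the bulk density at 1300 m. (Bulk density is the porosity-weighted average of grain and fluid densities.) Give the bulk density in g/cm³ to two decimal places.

2.25 g/cm³

Working in km (1 km = 1000 m; c in km⁻¹ = c in m⁻¹ × 1000):
Porosity at depth: n = 0.72·exp(−0.736×1.3) = 0.72×0.3841 = 0.2766
Bulk density: ρ_b = (1−n)ρ_g + n·ρ_f = 0.7234×2.73 + 0.2766×1
       = 1.975 + 0.277 = 2.252 g/cm³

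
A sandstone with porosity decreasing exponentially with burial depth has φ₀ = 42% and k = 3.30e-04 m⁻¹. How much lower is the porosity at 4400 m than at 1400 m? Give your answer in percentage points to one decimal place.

16.6 percentage points

Working in km (1 km = 1000 m; k in km⁻¹ = k in m⁻¹ × 1000):
φ(1.4) = 0.42·e^(−0.33×1.4) = 0.2646
φ(4.4) = 0.42·e^(−0.33×4.4) = 0.0983
Δφ = 0.2646 − 0.0983 = 0.1663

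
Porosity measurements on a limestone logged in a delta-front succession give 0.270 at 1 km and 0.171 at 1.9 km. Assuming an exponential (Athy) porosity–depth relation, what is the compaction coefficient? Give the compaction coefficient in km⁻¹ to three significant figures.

0.508 km⁻¹

Athy: n(z) = n₀ e^(−cz) ⇒ n₁/n₂ = e^{c(z₂−z₁)} ⇒ c = ln(n₁/n₂)/(z₂−z₁)
c = ln(0.27/0.171) / (1.9 − 1) = ln(1.579) / 0.9 = 0.4568 / 0.9 = 0.5075 km⁻¹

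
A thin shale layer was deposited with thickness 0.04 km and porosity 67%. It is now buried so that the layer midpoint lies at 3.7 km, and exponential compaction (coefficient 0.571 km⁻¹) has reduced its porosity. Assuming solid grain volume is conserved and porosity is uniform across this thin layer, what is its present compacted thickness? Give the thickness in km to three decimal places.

0.014 km

Porosity at 3.7 km: φ = 0.67·exp(−0.571×3.7) = 0.0810
Solid-volume conservation: h(1−φ) = h₀(1−φ₀) ⇒ h = h₀·(1−φ₀)/(1−φ)
h = 0.04 × (1 − 0.67)/(1 − 0.0810) = 0.04 × 0.3591 = 0.0144 km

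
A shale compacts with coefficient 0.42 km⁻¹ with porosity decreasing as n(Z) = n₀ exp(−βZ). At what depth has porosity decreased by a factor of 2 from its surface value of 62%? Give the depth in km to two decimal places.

n/n₀ = 1/2 ⇒ exp(−β·Z) = 1/2 ⇒ Z = ln(2) / β
Z = 0.6931 / 0.42 = 1.650 km

1.65 km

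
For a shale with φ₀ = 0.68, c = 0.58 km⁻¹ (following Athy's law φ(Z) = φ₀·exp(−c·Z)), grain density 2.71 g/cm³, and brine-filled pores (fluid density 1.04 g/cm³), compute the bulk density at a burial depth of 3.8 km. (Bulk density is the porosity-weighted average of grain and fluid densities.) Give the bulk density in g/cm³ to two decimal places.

2.58 g/cm³

Porosity at depth: φ = 0.68·exp(−0.58×3.8) = 0.68×0.1104 = 0.0750
Bulk density: ρ_b = (1−φ)ρ_g + φ·ρ_f = 0.9250×2.71 + 0.0750×1.04
       = 2.507 + 0.078 = 2.585 g/cm³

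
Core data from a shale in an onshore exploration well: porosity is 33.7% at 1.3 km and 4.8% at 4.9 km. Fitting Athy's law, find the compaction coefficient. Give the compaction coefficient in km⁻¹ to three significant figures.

Athy: phi(Z) = phi₀ e^(−kZ) ⇒ phi₁/phi₂ = e^{k(Z₂−Z₁)} ⇒ k = ln(phi₁/phi₂)/(Z₂−Z₁)
k = ln(0.337/0.048) / (4.9 − 1.3) = ln(7.021) / 3.6 = 1.9489 / 3.6 = 0.5414 km⁻¹

0.541 km⁻¹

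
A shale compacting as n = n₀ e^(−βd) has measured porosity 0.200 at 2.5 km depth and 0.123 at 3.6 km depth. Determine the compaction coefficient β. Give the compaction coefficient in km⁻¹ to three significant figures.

Athy: n(d) = n₀ e^(−βd) ⇒ n₁/n₂ = e^{β(d₂−d₁)} ⇒ β = ln(n₁/n₂)/(d₂−d₁)
β = ln(0.2/0.123) / (3.6 − 2.5) = ln(1.626) / 1.1 = 0.4861 / 1.1 = 0.4419 km⁻¹

0.442 km⁻¹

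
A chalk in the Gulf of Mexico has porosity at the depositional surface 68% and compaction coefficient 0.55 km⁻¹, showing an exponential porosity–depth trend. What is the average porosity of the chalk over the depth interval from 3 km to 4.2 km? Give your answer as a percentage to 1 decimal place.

⟨n⟩ = (1/(Z₂−Z₁)) ∫ n₀ e^(−βZ) dZ = n₀·(e^(−β·Z₁) − e^(−β·Z₂)) / (β·(Z₂−Z₁))
e^(−0.55×3) = 0.1920; e^(−0.55×4.2) = 0.0993
⟨n⟩ = 0.68 × (0.1920 − 0.0993) / (0.55 × 1.2) = 0.68 × 0.1406 = 0.0956

9.6%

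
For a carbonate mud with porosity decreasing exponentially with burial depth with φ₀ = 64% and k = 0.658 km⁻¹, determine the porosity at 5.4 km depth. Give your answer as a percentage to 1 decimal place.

1.8%

φ = φ₀·exp(−k·z) = 0.64 × exp(−0.658 × 5.4) = 0.64 × exp(−3.553)
  = 0.64 × 0.0286 = 0.0183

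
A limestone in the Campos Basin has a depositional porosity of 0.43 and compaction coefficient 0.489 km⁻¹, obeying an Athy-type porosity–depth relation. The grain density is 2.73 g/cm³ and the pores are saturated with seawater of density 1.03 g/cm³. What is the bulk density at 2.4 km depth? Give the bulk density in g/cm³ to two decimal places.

2.50 g/cm³

Porosity at depth: φ = 0.43·exp(−0.489×2.4) = 0.43×0.3093 = 0.1330
Bulk density: ρ_b = (1−φ)ρ_g + φ·ρ_f = 0.8670×2.73 + 0.1330×1.03
       = 2.367 + 0.137 = 2.504 g/cm³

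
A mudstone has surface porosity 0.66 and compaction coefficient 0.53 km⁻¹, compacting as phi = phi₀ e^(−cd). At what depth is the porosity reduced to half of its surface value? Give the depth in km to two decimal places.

1.31 km

phi/phi₀ = 1/2 ⇒ exp(−c·d) = 1/2 ⇒ d = ln(2) / c
d = 0.6931 / 0.53 = 1.308 km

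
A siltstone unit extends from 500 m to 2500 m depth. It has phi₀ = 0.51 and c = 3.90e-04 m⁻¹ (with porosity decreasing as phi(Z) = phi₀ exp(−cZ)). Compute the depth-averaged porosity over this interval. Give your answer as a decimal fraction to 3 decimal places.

0.291

Working in km (1 km = 1000 m; c in km⁻¹ = c in m⁻¹ × 1000):
⟨phi⟩ = (1/(Z₂−Z₁)) ∫ phi₀ e^(−cZ) dZ = phi₀·(e^(−c·Z₁) − e^(−c·Z₂)) / (c·(Z₂−Z₁))
e^(−0.39×0.5) = 0.8228; e^(−0.39×2.5) = 0.3772
⟨phi⟩ = 0.51 × (0.8228 − 0.3772) / (0.39 × 2) = 0.51 × 0.5713 = 0.2914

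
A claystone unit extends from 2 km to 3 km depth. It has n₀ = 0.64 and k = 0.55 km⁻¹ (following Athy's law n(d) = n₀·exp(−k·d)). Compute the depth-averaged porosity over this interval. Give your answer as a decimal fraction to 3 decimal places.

0.164

⟨n⟩ = (1/(d₂−d₁)) ∫ n₀ e^(−kd) dd = n₀·(e^(−k·d₁) − e^(−k·d₂)) / (k·(d₂−d₁))
e^(−0.55×2) = 0.3329; e^(−0.55×3) = 0.1920
⟨n⟩ = 0.64 × (0.3329 − 0.1920) / (0.55 × 1) = 0.64 × 0.2560 = 0.1639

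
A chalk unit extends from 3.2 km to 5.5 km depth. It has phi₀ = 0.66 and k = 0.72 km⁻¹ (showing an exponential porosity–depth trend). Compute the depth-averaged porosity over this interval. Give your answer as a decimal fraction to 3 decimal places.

0.032

⟨phi⟩ = (1/(Z₂−Z₁)) ∫ phi₀ e^(−kZ) dZ = phi₀·(e^(−k·Z₁) − e^(−k·Z₂)) / (k·(Z₂−Z₁))
e^(−0.72×3.2) = 0.0999; e^(−0.72×5.5) = 0.0191
⟨phi⟩ = 0.66 × (0.0999 − 0.0191) / (0.72 × 2.3) = 0.66 × 0.0488 = 0.0322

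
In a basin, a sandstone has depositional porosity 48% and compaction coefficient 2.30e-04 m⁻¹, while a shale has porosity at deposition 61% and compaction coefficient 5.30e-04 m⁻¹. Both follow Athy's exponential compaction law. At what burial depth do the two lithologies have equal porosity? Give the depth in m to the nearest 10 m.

800 m

Working in km (1 km = 1000 m; k in km⁻¹ = k in m⁻¹ × 1000):
Set phi₀ₐ e^(−kₐZ) = phi₀ᵦ e^(−kᵦZ) ⇒ ln(phi₀ₐ/phi₀ᵦ) = (kₐ − kᵦ)·Z
Z = ln(0.48/0.61) / (0.23 − 0.53) = -0.2397 / -0.3 = 0.799 km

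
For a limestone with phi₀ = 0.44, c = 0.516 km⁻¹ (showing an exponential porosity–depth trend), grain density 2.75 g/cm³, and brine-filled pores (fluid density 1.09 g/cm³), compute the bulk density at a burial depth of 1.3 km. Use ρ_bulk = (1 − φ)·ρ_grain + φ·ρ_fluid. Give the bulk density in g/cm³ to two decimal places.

Porosity at depth: phi = 0.44·exp(−0.516×1.3) = 0.44×0.5113 = 0.2250
Bulk density: ρ_b = (1−phi)ρ_g + phi·ρ_f = 0.7750×2.75 + 0.2250×1.09
       = 2.131 + 0.245 = 2.377 g/cm³

2.38 g/cm³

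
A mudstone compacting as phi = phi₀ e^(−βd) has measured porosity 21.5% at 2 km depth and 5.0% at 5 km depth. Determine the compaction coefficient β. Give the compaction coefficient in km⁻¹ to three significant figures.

Athy: phi(d) = phi₀ e^(−βd) ⇒ phi₁/phi₂ = e^{β(d₂−d₁)} ⇒ β = ln(phi₁/phi₂)/(d₂−d₁)
β = ln(0.215/0.05) / (5 − 2) = ln(4.3) / 3 = 1.4586 / 3 = 0.4862 km⁻¹

0.486 km⁻¹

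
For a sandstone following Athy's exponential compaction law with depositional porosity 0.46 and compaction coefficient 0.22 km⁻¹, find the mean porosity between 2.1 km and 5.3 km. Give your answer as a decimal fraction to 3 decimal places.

⟨phi⟩ = (1/(d₂−d₁)) ∫ phi₀ e^(−βd) dd = phi₀·(e^(−β·d₁) − e^(−β·d₂)) / (β·(d₂−d₁))
e^(−0.22×2.1) = 0.6300; e^(−0.22×5.3) = 0.3116
⟨phi⟩ = 0.46 × (0.6300 − 0.3116) / (0.22 × 3.2) = 0.46 × 0.4523 = 0.2081

0.208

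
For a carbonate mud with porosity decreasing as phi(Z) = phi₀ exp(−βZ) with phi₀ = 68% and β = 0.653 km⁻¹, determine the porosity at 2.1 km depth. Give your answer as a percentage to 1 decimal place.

phi = phi₀·exp(−β·Z) = 0.68 × exp(−0.653 × 2.1) = 0.68 × exp(−1.371)
  = 0.68 × 0.2538 = 0.1726

17.3%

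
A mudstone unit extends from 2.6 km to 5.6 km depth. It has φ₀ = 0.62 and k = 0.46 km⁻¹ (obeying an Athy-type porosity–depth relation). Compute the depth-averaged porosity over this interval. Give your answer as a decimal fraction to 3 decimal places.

0.102

⟨φ⟩ = (1/(z₂−z₁)) ∫ φ₀ e^(−kz) dz = φ₀·(e^(−k·z₁) − e^(−k·z₂)) / (k·(z₂−z₁))
e^(−0.46×2.6) = 0.3024; e^(−0.46×5.6) = 0.0761
⟨φ⟩ = 0.62 × (0.3024 − 0.0761) / (0.46 × 3) = 0.62 × 0.1640 = 0.1017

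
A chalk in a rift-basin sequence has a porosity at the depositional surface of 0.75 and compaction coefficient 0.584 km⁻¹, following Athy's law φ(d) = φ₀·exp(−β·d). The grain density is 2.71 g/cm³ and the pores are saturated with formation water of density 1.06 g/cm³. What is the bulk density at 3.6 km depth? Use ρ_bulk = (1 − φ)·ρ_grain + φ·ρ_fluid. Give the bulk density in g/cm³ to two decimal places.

Porosity at depth: φ = 0.75·exp(−0.584×3.6) = 0.75×0.1222 = 0.0916
Bulk density: ρ_b = (1−φ)ρ_g + φ·ρ_f = 0.9084×2.71 + 0.0916×1.06
       = 2.462 + 0.097 = 2.559 g/cm³

2.56 g/cm³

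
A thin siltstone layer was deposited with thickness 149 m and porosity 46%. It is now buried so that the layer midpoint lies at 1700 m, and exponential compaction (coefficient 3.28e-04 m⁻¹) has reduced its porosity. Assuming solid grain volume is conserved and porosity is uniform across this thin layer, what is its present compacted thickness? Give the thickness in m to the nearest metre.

Working in km (1 km = 1000 m; β in km⁻¹ = β in m⁻¹ × 1000):
Porosity at 1.7 km: phi = 0.46·exp(−0.328×1.7) = 0.2634
Solid-volume conservation: h(1−phi) = h₀(1−phi₀) ⇒ h = h₀·(1−phi₀)/(1−phi)
h = 0.149 × (1 − 0.46)/(1 − 0.2634) = 0.149 × 0.7331 = 0.1092 km

109 m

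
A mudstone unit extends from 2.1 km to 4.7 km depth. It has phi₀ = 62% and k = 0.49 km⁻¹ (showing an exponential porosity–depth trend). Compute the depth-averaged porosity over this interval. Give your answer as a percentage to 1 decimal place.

12.5%

⟨phi⟩ = (1/(z₂−z₁)) ∫ phi₀ e^(−kz) dz = phi₀·(e^(−k·z₁) − e^(−k·z₂)) / (k·(z₂−z₁))
e^(−0.49×2.1) = 0.3574; e^(−0.49×4.7) = 0.1000
⟨phi⟩ = 0.62 × (0.3574 − 0.1000) / (0.49 × 2.6) = 0.62 × 0.2020 = 0.1253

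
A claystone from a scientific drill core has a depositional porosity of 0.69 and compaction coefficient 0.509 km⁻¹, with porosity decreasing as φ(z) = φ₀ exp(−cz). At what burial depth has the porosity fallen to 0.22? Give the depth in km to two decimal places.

2.25 km

Invert Athy's law: z = ln(φ₀/φ) / c
z = ln(0.69/0.22) / 0.509 = ln(3.136) / 0.509 = 1.1431 / 0.509 = 2.246 km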